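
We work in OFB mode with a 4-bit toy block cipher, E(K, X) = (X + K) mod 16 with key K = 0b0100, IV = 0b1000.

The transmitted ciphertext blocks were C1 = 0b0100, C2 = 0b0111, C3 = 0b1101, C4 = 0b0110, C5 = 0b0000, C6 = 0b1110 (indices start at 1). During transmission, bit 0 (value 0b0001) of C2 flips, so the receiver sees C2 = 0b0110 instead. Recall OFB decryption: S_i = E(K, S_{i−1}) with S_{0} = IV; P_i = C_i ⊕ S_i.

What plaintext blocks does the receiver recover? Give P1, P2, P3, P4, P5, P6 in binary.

Only C2 changed, to 0b0110. In OFB, a change in C_i flips the same bit in P_i only; the keystream is unaffected. Decrypting the received ciphertext:
P1: S = E(K, 0b1000) = 0b1100; 0b0100 ⊕ 0b1100 = 0b1000.
P2: S = E(K, 0b1100) = 0b0000; 0b0110 ⊕ 0b0000 = 0b0110.
P3: S = E(K, 0b0000) = 0b0100; 0b1101 ⊕ 0b0100 = 0b1001.
P4: S = E(K, 0b0100) = 0b1000; 0b0110 ⊕ 0b1000 = 0b1110.
P5: S = E(K, 0b1000) = 0b1100; 0b0000 ⊕ 0b1100 = 0b1100.
P6: S = E(K, 0b1100) = 0b0000; 0b1110 ⊕ 0b0000 = 0b1110.
Blocks that differ from the original plaintext: P2.

P1 = 0b1000, P2 = 0b0110, P3 = 0b1001, P4 = 0b1110, P5 = 0b1100, P6 = 0b1110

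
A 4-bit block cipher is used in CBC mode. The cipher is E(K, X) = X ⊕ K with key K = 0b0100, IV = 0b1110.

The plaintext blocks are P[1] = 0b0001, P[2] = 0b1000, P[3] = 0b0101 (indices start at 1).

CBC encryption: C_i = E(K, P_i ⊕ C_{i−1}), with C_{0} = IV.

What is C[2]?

C[2] = 0b0111

C[1]: P[1] ⊕ 0b1110 = 0b1111; E(K, 0b1111) = 0b1011.
C[2]: P[2] ⊕ 0b1011 = 0b0011; E(K, 0b0011) = 0b0111.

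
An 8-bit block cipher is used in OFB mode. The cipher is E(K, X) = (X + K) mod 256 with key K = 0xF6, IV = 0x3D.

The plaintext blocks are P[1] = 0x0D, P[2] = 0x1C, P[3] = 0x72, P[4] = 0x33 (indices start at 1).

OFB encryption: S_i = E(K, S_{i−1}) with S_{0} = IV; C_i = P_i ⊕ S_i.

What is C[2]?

C[2] = 0x35

C[1]: S = E(K, 0x3D) = 0x33; 0x0D ⊕ 0x33 = 0x3E.
C[2]: S = E(K, 0x33) = 0x29; 0x1C ⊕ 0x29 = 0x35.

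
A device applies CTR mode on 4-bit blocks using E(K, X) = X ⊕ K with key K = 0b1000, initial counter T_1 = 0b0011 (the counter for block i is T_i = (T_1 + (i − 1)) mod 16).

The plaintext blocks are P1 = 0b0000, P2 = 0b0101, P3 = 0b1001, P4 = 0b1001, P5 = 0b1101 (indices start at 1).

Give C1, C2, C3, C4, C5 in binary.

CTR encryption: S_i = E(K, T_i) where T_i is the counter for block i; C_i = P_i ⊕ S_i.
C1: T = 0b0011, S = E(K, T) = 0b1011; 0b0000 ⊕ 0b1011 = 0b1011.
C2: T = 0b0100, S = E(K, T) = 0b1100; 0b0101 ⊕ 0b1100 = 0b1001.
C3: T = 0b0101, S = E(K, T) = 0b1101; 0b1001 ⊕ 0b1101 = 0b0100.
C4: T = 0b0110, S = E(K, T) = 0b1110; 0b1001 ⊕ 0b1110 = 0b0111.
C5: T = 0b0111, S = E(K, T) = 0b1111; 0b1101 ⊕ 0b1111 = 0b0010.

C1 = 0b1011, C2 = 0b1001, C3 = 0b0100, C4 = 0b0111, C5 = 0b0010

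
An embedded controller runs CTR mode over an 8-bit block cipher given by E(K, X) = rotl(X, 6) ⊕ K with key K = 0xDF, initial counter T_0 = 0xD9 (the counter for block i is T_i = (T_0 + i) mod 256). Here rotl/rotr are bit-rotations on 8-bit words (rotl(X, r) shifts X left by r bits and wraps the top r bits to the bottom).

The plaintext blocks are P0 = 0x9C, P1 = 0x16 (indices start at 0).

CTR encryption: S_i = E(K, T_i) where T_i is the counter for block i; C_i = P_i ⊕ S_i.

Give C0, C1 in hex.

C0: T = 0xD9, S = E(K, T) = 0xA9; 0x9C ⊕ 0xA9 = 0x35.
C1: T = 0xDA, S = E(K, T) = 0x69; 0x16 ⊕ 0x69 = 0x7F.

C0 = 0x35, C1 = 0x7F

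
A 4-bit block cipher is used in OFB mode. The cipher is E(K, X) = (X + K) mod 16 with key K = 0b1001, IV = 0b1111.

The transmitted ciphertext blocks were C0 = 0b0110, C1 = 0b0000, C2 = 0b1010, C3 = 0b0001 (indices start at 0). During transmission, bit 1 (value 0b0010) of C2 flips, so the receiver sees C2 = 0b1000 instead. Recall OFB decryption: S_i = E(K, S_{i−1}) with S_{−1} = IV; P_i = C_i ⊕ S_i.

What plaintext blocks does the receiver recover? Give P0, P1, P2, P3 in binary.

P0 = 0b1110, P1 = 0b0001, P2 = 0b0010, P3 = 0b0010

Only C2 changed, to 0b1000. In OFB, a change in C_i flips the same bit in P_i only; the keystream is unaffected. Decrypting the received ciphertext:
P0: S = E(K, 0b1111) = 0b1000; 0b0110 ⊕ 0b1000 = 0b1110.
P1: S = E(K, 0b1000) = 0b0001; 0b0000 ⊕ 0b0001 = 0b0001.
P2: S = E(K, 0b0001) = 0b1010; 0b1000 ⊕ 0b1010 = 0b0010.
P3: S = E(K, 0b1010) = 0b0011; 0b0001 ⊕ 0b0011 = 0b0010.
Blocks that differ from the original plaintext: P2.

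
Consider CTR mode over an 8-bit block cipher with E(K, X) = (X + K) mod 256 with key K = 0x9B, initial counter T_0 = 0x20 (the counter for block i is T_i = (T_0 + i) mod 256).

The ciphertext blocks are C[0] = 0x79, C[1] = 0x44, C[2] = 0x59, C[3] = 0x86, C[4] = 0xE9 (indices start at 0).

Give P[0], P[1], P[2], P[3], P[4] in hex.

CTR decryption: S_i = E(K, T_i) where T_i is the counter for block i; P_i = C_i ⊕ S_i.
P[0]: T = 0x20, S = E(K, T) = 0xBB; 0x79 ⊕ 0xBB = 0xC2.
P[1]: T = 0x21, S = E(K, T) = 0xBC; 0x44 ⊕ 0xBC = 0xF8.
P[2]: T = 0x22, S = E(K, T) = 0xBD; 0x59 ⊕ 0xBD = 0xE4.
P[3]: T = 0x23, S = E(K, T) = 0xBE; 0x86 ⊕ 0xBE = 0x38.
P[4]: T = 0x24, S = E(K, T) = 0xBF; 0xE9 ⊕ 0xBF = 0x56.

P[0] = 0xC2, P[1] = 0xF8, P[2] = 0xE4, P[3] = 0x38, P[4] = 0x56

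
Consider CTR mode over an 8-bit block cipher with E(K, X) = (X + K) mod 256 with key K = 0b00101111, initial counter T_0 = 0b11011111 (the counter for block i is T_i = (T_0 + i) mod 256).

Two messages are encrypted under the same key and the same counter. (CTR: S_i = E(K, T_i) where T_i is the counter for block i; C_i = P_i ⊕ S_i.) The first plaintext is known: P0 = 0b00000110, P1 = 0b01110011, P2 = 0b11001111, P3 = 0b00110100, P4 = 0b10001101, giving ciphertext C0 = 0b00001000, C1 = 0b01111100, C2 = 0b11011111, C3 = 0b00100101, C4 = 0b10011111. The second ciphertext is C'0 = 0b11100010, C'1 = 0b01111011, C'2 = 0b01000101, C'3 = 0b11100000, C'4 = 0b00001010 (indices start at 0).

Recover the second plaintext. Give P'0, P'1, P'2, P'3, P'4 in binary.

P'0 = 0b11101100, P'1 = 0b01110100, P'2 = 0b01010101, P'3 = 0b11110001, P'4 = 0b00011000

In CTR with a reused counter, both messages share the same keystream S_i, so C_i ⊕ C'_i = P_i ⊕ P'_i and thus P'_i = P_i ⊕ C_i ⊕ C'_i.
P'0: 0b00000110 ⊕ 0b00001000 ⊕ 0b11100010 = 0b11101100.
P'1: 0b01110011 ⊕ 0b01111100 ⊕ 0b01111011 = 0b01110100.
P'2: 0b11001111 ⊕ 0b11011111 ⊕ 0b01000101 = 0b01010101.
P'3: 0b00110100 ⊕ 0b00100101 ⊕ 0b11100000 = 0b11110001.
P'4: 0b10001101 ⊕ 0b10011111 ⊕ 0b00001010 = 0b00011000.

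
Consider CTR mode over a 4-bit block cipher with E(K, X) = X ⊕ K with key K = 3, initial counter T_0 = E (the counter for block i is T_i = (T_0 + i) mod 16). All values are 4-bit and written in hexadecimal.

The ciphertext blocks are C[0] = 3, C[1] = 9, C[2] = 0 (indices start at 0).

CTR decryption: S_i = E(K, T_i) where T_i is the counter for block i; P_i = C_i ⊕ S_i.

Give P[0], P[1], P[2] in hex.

P[0]: T = E, S = E(K, T) = D; 3 ⊕ D = E.
P[1]: T = F, S = E(K, T) = C; 9 ⊕ C = 5.
P[2]: T = 0, S = E(K, T) = 3; 0 ⊕ 3 = 3.

P[0] = E, P[1] = 5, P[2] = 3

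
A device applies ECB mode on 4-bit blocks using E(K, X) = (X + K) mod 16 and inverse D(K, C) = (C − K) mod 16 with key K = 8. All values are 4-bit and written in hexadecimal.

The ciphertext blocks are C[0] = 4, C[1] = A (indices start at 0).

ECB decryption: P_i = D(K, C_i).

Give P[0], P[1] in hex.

P[0] = C, P[1] = 2

P[0]: D(K, 4) = C.
P[1]: D(K, A) = 2.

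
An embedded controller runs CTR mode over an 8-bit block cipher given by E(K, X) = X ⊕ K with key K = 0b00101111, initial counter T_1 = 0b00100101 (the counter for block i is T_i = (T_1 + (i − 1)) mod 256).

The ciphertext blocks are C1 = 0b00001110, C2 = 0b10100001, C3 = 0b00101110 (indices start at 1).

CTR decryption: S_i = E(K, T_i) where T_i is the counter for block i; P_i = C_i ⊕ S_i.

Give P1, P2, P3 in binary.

P1: T = 0b00100101, S = E(K, T) = 0b00001010; 0b00001110 ⊕ 0b00001010 = 0b00000100.
P2: T = 0b00100110, S = E(K, T) = 0b00001001; 0b10100001 ⊕ 0b00001001 = 0b10101000.
P3: T = 0b00100111, S = E(K, T) = 0b00001000; 0b00101110 ⊕ 0b00001000 = 0b00100110.

P1 = 0b00000100, P2 = 0b10101000, P3 = 0b00100110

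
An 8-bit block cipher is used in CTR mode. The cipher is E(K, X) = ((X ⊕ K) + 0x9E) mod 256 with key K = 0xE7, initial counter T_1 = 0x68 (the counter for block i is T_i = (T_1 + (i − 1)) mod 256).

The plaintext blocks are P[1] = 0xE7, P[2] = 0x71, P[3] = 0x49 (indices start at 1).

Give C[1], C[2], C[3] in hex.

CTR encryption: S_i = E(K, T_i) where T_i is the counter for block i; C_i = P_i ⊕ S_i.
C[1]: T = 0x68, S = E(K, T) = 0x2D; 0xE7 ⊕ 0x2D = 0xCA.
C[2]: T = 0x69, S = E(K, T) = 0x2C; 0x71 ⊕ 0x2C = 0x5D.
C[3]: T = 0x6A, S = E(K, T) = 0x2B; 0x49 ⊕ 0x2B = 0x62.

C[1] = 0xCA, C[2] = 0x5D, C[3] = 0x62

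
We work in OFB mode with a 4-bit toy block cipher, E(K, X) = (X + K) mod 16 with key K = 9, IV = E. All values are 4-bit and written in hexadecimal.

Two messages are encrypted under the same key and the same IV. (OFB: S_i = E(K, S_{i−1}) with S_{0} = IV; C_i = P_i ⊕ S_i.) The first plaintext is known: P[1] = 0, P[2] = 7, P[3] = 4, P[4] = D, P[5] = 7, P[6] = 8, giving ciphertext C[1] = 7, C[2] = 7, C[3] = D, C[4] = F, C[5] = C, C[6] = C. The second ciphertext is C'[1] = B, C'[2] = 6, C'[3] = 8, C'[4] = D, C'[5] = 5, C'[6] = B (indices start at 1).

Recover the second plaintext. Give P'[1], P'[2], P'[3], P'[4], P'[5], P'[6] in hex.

P'[1] = C, P'[2] = 6, P'[3] = 1, P'[4] = F, P'[5] = E, P'[6] = F

In OFB with a reused IV, both messages share the same keystream S_i, so C_i ⊕ C'_i = P_i ⊕ P'_i and thus P'_i = P_i ⊕ C_i ⊕ C'_i.
P'[1]: 0 ⊕ 7 ⊕ B = C.
P'[2]: 7 ⊕ 7 ⊕ 6 = 6.
P'[3]: 4 ⊕ D ⊕ 8 = 1.
P'[4]: D ⊕ F ⊕ D = F.
P'[5]: 7 ⊕ C ⊕ 5 = E.
P'[6]: 8 ⊕ C ⊕ B = F.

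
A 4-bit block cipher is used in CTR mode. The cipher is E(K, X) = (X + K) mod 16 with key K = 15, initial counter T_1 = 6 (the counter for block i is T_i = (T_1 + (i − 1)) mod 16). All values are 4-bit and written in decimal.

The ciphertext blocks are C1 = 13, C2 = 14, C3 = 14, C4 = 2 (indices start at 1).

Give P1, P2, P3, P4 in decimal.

CTR decryption: S_i = E(K, T_i) where T_i is the counter for block i; P_i = C_i ⊕ S_i.
P1: T = 6, S = E(K, T) = 5; 13 ⊕ 5 = 8.
P2: T = 7, S = E(K, T) = 6; 14 ⊕ 6 = 8.
P3: T = 8, S = E(K, T) = 7; 14 ⊕ 7 = 9.
P4: T = 9, S = E(K, T) = 8; 2 ⊕ 8 = 10.

P1 = 8, P2 = 8, P3 = 9, P4 = 10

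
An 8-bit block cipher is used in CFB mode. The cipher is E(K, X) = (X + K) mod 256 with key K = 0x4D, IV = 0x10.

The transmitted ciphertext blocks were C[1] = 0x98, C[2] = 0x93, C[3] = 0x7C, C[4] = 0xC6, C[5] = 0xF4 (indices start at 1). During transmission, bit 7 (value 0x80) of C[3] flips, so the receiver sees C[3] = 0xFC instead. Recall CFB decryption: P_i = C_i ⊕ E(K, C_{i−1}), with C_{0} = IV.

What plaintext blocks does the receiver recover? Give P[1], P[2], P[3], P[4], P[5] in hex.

P[1] = 0xC5, P[2] = 0x76, P[3] = 0x1C, P[4] = 0x8F, P[5] = 0xE7

Only C[3] changed, to 0xFC. In CFB, a change in C_i flips the same bit in P_i and garbles P_{i+1}. Decrypting the received ciphertext:
P[1]: E(K, 0x10) = 0x5D; 0x98 ⊕ 0x5D = 0xC5.
P[2]: E(K, 0x98) = 0xE5; 0x93 ⊕ 0xE5 = 0x76.
P[3]: E(K, 0x93) = 0xE0; 0xFC ⊕ 0xE0 = 0x1C.
P[4]: E(K, 0xFC) = 0x49; 0xC6 ⊕ 0x49 = 0x8F.
P[5]: E(K, 0xC6) = 0x13; 0xF4 ⊕ 0x13 = 0xE7.
Blocks that differ from the original plaintext: P[3], P[4].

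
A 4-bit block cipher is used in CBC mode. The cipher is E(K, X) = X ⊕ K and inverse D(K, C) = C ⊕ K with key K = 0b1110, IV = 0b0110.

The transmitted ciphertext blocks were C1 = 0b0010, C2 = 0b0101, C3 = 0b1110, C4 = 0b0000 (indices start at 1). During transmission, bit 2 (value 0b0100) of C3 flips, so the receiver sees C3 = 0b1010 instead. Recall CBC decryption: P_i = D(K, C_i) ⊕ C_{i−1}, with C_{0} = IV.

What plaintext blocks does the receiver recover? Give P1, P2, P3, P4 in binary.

Only C3 changed, to 0b1010. In CBC, a change in C_i garbles P_i and flips the same bit in P_{i+1}. Decrypting the received ciphertext:
P1: D(K, 0b0010) = 0b1100; 0b1100 ⊕ 0b0110 = 0b1010.
P2: D(K, 0b0101) = 0b1011; 0b1011 ⊕ 0b0010 = 0b1001.
P3: D(K, 0b1010) = 0b0100; 0b0100 ⊕ 0b0101 = 0b0001.
P4: D(K, 0b0000) = 0b1110; 0b1110 ⊕ 0b1010 = 0b0100.
Blocks that differ from the original plaintext: P3, P4.

P1 = 0b1010, P2 = 0b1001, P3 = 0b0001, P4 = 0b0100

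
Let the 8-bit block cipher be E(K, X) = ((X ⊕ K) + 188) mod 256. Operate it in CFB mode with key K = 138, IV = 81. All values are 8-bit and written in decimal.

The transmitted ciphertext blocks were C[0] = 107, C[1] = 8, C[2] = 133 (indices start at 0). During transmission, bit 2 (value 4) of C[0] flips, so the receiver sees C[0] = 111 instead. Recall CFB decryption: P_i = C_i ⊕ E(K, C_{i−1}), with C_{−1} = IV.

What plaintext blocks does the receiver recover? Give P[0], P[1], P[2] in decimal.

P[0] = 248, P[1] = 169, P[2] = 187

Only C[0] changed, to 111. In CFB, a change in C_i flips the same bit in P_i and garbles P_{i+1}. Decrypting the received ciphertext:
P[0]: E(K, 81) = 151; 111 ⊕ 151 = 248.
P[1]: E(K, 111) = 161; 8 ⊕ 161 = 169.
P[2]: E(K, 8) = 62; 133 ⊕ 62 = 187.
Blocks that differ from the original plaintext: P[0], P[1].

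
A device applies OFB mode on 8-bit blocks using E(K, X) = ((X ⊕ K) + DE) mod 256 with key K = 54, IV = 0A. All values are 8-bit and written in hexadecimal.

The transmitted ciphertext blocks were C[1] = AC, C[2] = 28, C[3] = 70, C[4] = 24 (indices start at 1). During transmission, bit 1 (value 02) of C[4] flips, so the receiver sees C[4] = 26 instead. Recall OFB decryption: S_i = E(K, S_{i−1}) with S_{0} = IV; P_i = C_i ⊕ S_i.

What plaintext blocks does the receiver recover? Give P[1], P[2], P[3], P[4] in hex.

P[1] = 90, P[2] = 6E, P[3] = 80, P[4] = A4

Only C[4] changed, to 26. In OFB, a change in C_i flips the same bit in P_i only; the keystream is unaffected. Decrypting the received ciphertext:
P[1]: S = E(K, 0A) = 3C; AC ⊕ 3C = 90.
P[2]: S = E(K, 3C) = 46; 28 ⊕ 46 = 6E.
P[3]: S = E(K, 46) = F0; 70 ⊕ F0 = 80.
P[4]: S = E(K, F0) = 82; 26 ⊕ 82 = A4.
Blocks that differ from the original plaintext: P[4].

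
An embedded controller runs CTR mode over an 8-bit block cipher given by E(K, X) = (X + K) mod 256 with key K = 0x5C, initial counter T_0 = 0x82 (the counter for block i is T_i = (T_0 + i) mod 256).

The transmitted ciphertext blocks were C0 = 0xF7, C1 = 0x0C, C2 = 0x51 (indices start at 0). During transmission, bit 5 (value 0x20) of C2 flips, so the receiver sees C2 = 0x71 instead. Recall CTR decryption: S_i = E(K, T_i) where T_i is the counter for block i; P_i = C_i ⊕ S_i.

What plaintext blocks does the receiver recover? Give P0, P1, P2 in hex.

P0 = 0x29, P1 = 0xD3, P2 = 0x91

Only C2 changed, to 0x71. In CTR, a change in C_i flips the same bit in P_i only; the keystream is unaffected. Decrypting the received ciphertext:
P0: T = 0x82, S = E(K, T) = 0xDE; 0xF7 ⊕ 0xDE = 0x29.
P1: T = 0x83, S = E(K, T) = 0xDF; 0x0C ⊕ 0xDF = 0xD3.
P2: T = 0x84, S = E(K, T) = 0xE0; 0x71 ⊕ 0xE0 = 0x91.
Blocks that differ from the original plaintext: P2.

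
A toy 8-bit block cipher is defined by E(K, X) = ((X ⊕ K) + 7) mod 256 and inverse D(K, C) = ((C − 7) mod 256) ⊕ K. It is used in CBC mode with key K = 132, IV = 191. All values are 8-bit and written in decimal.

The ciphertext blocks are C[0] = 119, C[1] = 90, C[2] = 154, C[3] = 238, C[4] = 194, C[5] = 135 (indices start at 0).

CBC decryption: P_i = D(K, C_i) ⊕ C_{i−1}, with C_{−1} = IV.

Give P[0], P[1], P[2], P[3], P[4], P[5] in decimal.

P[0]: D(K, 119) = 244; 244 ⊕ 191 = 75.
P[1]: D(K, 90) = 215; 215 ⊕ 119 = 160.
P[2]: D(K, 154) = 23; 23 ⊕ 90 = 77.
P[3]: D(K, 238) = 99; 99 ⊕ 154 = 249.
P[4]: D(K, 194) = 63; 63 ⊕ 238 = 209.
P[5]: D(K, 135) = 4; 4 ⊕ 194 = 198.

P[0] = 75, P[1] = 160, P[2] = 77, P[3] = 249, P[4] = 209, P[5] = 198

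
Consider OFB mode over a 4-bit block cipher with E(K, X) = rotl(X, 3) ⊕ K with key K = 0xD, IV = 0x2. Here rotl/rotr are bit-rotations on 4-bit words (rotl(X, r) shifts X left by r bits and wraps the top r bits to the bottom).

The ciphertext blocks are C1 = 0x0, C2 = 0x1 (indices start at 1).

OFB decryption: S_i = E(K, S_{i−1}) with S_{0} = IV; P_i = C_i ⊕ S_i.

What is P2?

P1: S = E(K, 0x2) = 0xC; 0x0 ⊕ 0xC = 0xC.
P2: S = E(K, 0xC) = 0xB; 0x1 ⊕ 0xB = 0xA.

P2 = 0xA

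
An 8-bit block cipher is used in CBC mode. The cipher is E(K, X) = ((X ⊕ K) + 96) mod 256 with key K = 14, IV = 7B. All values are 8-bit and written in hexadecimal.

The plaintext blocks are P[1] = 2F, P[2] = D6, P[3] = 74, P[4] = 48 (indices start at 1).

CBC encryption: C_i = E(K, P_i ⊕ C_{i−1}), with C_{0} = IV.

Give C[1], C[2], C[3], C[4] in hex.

C[1] = D6, C[2] = AA, C[3] = 60, C[4] = D2

C[1]: P[1] ⊕ 7B = 54; E(K, 54) = D6.
C[2]: P[2] ⊕ D6 = 00; E(K, 00) = AA.
C[3]: P[3] ⊕ AA = DE; E(K, DE) = 60.
C[4]: P[4] ⊕ 60 = 28; E(K, 28) = D2.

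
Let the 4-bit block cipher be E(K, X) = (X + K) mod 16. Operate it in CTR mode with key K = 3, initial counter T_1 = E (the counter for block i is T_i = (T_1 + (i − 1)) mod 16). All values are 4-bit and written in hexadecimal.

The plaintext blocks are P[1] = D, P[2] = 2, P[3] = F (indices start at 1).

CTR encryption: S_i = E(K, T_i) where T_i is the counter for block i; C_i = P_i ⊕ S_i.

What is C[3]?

C[1]: T = E, S = E(K, T) = 1; D ⊕ 1 = C.
C[2]: T = F, S = E(K, T) = 2; 2 ⊕ 2 = 0.
C[3]: T = 0, S = E(K, T) = 3; F ⊕ 3 = C.

C[3] = C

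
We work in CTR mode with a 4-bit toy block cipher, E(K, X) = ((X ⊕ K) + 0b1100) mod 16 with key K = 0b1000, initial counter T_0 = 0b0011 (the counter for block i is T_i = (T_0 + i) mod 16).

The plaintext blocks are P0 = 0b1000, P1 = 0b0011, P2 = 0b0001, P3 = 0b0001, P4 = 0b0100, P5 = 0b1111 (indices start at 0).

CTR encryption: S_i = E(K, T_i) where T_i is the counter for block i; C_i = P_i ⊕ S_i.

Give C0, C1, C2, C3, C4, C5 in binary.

C0: T = 0b0011, S = E(K, T) = 0b0111; 0b1000 ⊕ 0b0111 = 0b1111.
C1: T = 0b0100, S = E(K, T) = 0b1000; 0b0011 ⊕ 0b1000 = 0b1011.
C2: T = 0b0101, S = E(K, T) = 0b1001; 0b0001 ⊕ 0b1001 = 0b1000.
C3: T = 0b0110, S = E(K, T) = 0b1010; 0b0001 ⊕ 0b1010 = 0b1011.
C4: T = 0b0111, S = E(K, T) = 0b1011; 0b0100 ⊕ 0b1011 = 0b1111.
C5: T = 0b1000, S = E(K, T) = 0b1100; 0b1111 ⊕ 0b1100 = 0b0011.

C0 = 0b1111, C1 = 0b1011, C2 = 0b1000, C3 = 0b1011, C4 = 0b1111, C5 = 0b0011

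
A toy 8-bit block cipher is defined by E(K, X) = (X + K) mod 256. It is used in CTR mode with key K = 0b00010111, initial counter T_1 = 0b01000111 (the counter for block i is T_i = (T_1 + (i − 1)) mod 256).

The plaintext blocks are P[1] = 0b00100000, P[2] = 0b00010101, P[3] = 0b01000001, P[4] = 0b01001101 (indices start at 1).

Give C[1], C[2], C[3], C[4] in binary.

C[1] = 0b01111110, C[2] = 0b01001010, C[3] = 0b00100001, C[4] = 0b00101100

CTR encryption: S_i = E(K, T_i) where T_i is the counter for block i; C_i = P_i ⊕ S_i.
C[1]: T = 0b01000111, S = E(K, T) = 0b01011110; 0b00100000 ⊕ 0b01011110 = 0b01111110.
C[2]: T = 0b01001000, S = E(K, T) = 0b01011111; 0b00010101 ⊕ 0b01011111 = 0b01001010.
C[3]: T = 0b01001001, S = E(K, T) = 0b01100000; 0b01000001 ⊕ 0b01100000 = 0b00100001.
C[4]: T = 0b01001010, S = E(K, T) = 0b01100001; 0b01001101 ⊕ 0b01100001 = 0b00101100.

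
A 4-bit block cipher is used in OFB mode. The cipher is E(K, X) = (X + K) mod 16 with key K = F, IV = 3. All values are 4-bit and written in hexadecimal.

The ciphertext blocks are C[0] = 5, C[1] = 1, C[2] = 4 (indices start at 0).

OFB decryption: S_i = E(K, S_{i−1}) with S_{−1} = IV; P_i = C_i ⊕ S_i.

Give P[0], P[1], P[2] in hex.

P[0] = 7, P[1] = 0, P[2] = 4

P[0]: S = E(K, 3) = 2; 5 ⊕ 2 = 7.
P[1]: S = E(K, 2) = 1; 1 ⊕ 1 = 0.
P[2]: S = E(K, 1) = 0; 4 ⊕ 0 = 4.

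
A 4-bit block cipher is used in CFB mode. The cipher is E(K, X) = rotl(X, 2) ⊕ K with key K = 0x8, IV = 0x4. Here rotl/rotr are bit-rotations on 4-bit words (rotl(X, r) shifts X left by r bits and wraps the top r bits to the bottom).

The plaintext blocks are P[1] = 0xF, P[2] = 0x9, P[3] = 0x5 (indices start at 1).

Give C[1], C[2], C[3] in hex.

C[1] = 0x6, C[2] = 0x8, C[3] = 0xF

CFB encryption: C_i = P_i ⊕ E(K, C_{i−1}), with C_{0} = IV.
C[1]: E(K, 0x4) = 0x9; 0xF ⊕ 0x9 = 0x6.
C[2]: E(K, 0x6) = 0x1; 0x9 ⊕ 0x1 = 0x8.
C[3]: E(K, 0x8) = 0xA; 0x5 ⊕ 0xA = 0xF.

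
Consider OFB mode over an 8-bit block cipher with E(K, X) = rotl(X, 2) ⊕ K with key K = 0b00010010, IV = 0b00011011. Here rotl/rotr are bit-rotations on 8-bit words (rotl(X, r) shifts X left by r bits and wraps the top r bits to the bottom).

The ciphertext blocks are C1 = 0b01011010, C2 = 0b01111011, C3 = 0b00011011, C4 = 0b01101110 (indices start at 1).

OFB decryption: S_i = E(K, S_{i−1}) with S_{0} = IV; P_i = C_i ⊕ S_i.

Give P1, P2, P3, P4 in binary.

P1: S = E(K, 0b00011011) = 0b01111110; 0b01011010 ⊕ 0b01111110 = 0b00100100.
P2: S = E(K, 0b01111110) = 0b11101011; 0b01111011 ⊕ 0b11101011 = 0b10010000.
P3: S = E(K, 0b11101011) = 0b10111101; 0b00011011 ⊕ 0b10111101 = 0b10100110.
P4: S = E(K, 0b10111101) = 0b11100100; 0b01101110 ⊕ 0b11100100 = 0b10001010.

P1 = 0b00100100, P2 = 0b10010000, P3 = 0b10100110, P4 = 0b10001010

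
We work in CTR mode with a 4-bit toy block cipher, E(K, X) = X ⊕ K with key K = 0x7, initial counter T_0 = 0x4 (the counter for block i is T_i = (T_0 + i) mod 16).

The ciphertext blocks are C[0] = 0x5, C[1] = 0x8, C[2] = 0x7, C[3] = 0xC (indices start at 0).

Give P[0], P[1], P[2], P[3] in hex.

P[0] = 0x6, P[1] = 0xA, P[2] = 0x6, P[3] = 0xC

CTR decryption: S_i = E(K, T_i) where T_i is the counter for block i; P_i = C_i ⊕ S_i.
P[0]: T = 0x4, S = E(K, T) = 0x3; 0x5 ⊕ 0x3 = 0x6.
P[1]: T = 0x5, S = E(K, T) = 0x2; 0x8 ⊕ 0x2 = 0xA.
P[2]: T = 0x6, S = E(K, T) = 0x1; 0x7 ⊕ 0x1 = 0x6.
P[3]: T = 0x7, S = E(K, T) = 0x0; 0xC ⊕ 0x0 = 0xC.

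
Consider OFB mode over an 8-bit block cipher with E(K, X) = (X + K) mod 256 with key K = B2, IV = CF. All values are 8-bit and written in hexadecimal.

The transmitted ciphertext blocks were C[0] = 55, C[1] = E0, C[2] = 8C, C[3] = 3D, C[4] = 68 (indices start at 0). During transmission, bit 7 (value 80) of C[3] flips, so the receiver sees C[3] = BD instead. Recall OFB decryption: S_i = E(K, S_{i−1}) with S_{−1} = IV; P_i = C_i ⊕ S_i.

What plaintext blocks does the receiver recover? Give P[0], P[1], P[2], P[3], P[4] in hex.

Only C[3] changed, to BD. In OFB, a change in C_i flips the same bit in P_i only; the keystream is unaffected. Decrypting the received ciphertext:
P[0]: S = E(K, CF) = 81; 55 ⊕ 81 = D4.
P[1]: S = E(K, 81) = 33; E0 ⊕ 33 = D3.
P[2]: S = E(K, 33) = E5; 8C ⊕ E5 = 69.
P[3]: S = E(K, E5) = 97; BD ⊕ 97 = 2A.
P[4]: S = E(K, 97) = 49; 68 ⊕ 49 = 21.
Blocks that differ from the original plaintext: P[3].

P[0] = D4, P[1] = D3, P[2] = 69, P[3] = 2A, P[4] = 21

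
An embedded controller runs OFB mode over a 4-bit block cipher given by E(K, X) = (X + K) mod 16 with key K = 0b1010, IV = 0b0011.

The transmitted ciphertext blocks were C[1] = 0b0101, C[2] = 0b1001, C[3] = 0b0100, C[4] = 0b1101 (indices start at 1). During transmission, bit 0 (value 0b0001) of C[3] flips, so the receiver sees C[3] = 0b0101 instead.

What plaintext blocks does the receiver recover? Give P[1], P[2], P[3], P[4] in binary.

OFB decryption: S_i = E(K, S_{i−1}) with S_{0} = IV; P_i = C_i ⊕ S_i.
Only C[3] changed, to 0b0101. In OFB, a change in C_i flips the same bit in P_i only; the keystream is unaffected. Decrypting the received ciphertext:
P[1]: S = E(K, 0b0011) = 0b1101; 0b0101 ⊕ 0b1101 = 0b1000.
P[2]: S = E(K, 0b1101) = 0b0111; 0b1001 ⊕ 0b0111 = 0b1110.
P[3]: S = E(K, 0b0111) = 0b0001; 0b0101 ⊕ 0b0001 = 0b0100.
P[4]: S = E(K, 0b0001) = 0b1011; 0b1101 ⊕ 0b1011 = 0b0110.
Blocks that differ from the original plaintext: P[3].

P[1] = 0b1000, P[2] = 0b1110, P[3] = 0b0100, P[4] = 0b0110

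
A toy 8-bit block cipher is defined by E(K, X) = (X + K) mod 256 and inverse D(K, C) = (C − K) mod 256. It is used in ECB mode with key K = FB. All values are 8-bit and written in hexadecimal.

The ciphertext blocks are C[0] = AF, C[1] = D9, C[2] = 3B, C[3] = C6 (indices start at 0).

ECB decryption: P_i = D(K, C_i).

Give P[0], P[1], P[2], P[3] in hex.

P[0]: D(K, AF) = B4.
P[1]: D(K, D9) = DE.
P[2]: D(K, 3B) = 40.
P[3]: D(K, C6) = CB.

P[0] = B4, P[1] = DE, P[2] = 40, P[3] = CB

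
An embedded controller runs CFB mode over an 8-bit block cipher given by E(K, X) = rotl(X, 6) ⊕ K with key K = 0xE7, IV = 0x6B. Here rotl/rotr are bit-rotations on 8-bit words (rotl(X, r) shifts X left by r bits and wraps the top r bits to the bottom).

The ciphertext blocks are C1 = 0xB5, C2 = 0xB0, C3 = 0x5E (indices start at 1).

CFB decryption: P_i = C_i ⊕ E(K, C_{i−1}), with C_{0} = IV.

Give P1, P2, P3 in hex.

P1: E(K, 0x6B) = 0x3D; 0xB5 ⊕ 0x3D = 0x88.
P2: E(K, 0xB5) = 0x8A; 0xB0 ⊕ 0x8A = 0x3A.
P3: E(K, 0xB0) = 0xCB; 0x5E ⊕ 0xCB = 0x95.

P1 = 0x88, P2 = 0x3A, P3 = 0x95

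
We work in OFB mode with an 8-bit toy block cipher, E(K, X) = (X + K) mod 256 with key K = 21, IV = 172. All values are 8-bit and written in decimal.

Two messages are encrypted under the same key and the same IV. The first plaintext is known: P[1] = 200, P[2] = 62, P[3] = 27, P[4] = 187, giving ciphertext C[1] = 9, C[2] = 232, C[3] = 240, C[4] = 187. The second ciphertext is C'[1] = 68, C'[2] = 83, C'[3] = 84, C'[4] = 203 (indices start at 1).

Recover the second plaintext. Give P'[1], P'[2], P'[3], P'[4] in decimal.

P'[1] = 133, P'[2] = 133, P'[3] = 191, P'[4] = 203

In OFB with a reused IV, both messages share the same keystream S_i, so C_i ⊕ C'_i = P_i ⊕ P'_i and thus P'_i = P_i ⊕ C_i ⊕ C'_i.
P'[1]: 200 ⊕ 9 ⊕ 68 = 133.
P'[2]: 62 ⊕ 232 ⊕ 83 = 133.
P'[3]: 27 ⊕ 240 ⊕ 84 = 191.
P'[4]: 187 ⊕ 187 ⊕ 203 = 203.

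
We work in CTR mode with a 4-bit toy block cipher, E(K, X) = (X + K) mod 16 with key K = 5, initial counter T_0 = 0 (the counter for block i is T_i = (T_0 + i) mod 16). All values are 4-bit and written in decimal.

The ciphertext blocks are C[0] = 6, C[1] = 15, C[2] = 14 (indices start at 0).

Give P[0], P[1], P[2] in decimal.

CTR decryption: S_i = E(K, T_i) where T_i is the counter for block i; P_i = C_i ⊕ S_i.
P[0]: T = 0, S = E(K, T) = 5; 6 ⊕ 5 = 3.
P[1]: T = 1, S = E(K, T) = 6; 15 ⊕ 6 = 9.
P[2]: T = 2, S = E(K, T) = 7; 14 ⊕ 7 = 9.

P[0] = 3, P[1] = 9, P[2] = 9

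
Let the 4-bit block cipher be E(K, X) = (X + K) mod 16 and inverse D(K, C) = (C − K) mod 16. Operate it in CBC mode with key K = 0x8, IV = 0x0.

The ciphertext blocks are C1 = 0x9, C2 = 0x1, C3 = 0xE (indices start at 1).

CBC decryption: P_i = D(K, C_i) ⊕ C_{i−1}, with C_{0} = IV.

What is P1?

P1 = 0x1

P1: D(K, 0x9) = 0x1; 0x1 ⊕ 0x0 = 0x1.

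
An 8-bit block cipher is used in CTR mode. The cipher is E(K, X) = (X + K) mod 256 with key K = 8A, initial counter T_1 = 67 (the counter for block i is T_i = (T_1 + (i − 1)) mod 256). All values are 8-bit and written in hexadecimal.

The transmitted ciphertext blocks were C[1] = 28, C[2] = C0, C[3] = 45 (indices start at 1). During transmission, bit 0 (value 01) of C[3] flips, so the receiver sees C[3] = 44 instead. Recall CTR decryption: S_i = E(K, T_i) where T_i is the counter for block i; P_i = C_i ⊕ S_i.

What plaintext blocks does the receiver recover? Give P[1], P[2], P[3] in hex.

Only C[3] changed, to 44. In CTR, a change in C_i flips the same bit in P_i only; the keystream is unaffected. Decrypting the received ciphertext:
P[1]: T = 67, S = E(K, T) = F1; 28 ⊕ F1 = D9.
P[2]: T = 68, S = E(K, T) = F2; C0 ⊕ F2 = 32.
P[3]: T = 69, S = E(K, T) = F3; 44 ⊕ F3 = B7.
Blocks that differ from the original plaintext: P[3].

P[1] = D9, P[2] = 32, P[3] = B7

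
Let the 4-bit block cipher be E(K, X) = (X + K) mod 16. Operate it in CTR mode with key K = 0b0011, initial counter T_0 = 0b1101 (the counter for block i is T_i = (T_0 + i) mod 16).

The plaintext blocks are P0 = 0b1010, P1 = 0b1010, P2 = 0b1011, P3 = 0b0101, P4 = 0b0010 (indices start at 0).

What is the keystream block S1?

CTR encryption: S_i = E(K, T_i) where T_i is the counter for block i; C_i = P_i ⊕ S_i.
C0: T = 0b1101, S = E(K, T) = 0b0000; 0b1010 ⊕ 0b0000 = 0b1010.
C1: T = 0b1110, S = E(K, T) = 0b0001; 0b1010 ⊕ 0b0001 = 0b1011.
So S1 = 0b0001.

0b0001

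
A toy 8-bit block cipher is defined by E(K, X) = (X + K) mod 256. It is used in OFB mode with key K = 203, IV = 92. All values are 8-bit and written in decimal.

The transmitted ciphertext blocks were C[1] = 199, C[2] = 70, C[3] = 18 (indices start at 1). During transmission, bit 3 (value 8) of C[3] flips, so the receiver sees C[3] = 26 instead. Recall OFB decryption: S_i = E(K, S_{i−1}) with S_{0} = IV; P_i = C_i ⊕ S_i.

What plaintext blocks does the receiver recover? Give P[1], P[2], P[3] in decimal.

P[1] = 224, P[2] = 180, P[3] = 167

Only C[3] changed, to 26. In OFB, a change in C_i flips the same bit in P_i only; the keystream is unaffected. Decrypting the received ciphertext:
P[1]: S = E(K, 92) = 39; 199 ⊕ 39 = 224.
P[2]: S = E(K, 39) = 242; 70 ⊕ 242 = 180.
P[3]: S = E(K, 242) = 189; 26 ⊕ 189 = 167.
Blocks that differ from the original plaintext: P[3].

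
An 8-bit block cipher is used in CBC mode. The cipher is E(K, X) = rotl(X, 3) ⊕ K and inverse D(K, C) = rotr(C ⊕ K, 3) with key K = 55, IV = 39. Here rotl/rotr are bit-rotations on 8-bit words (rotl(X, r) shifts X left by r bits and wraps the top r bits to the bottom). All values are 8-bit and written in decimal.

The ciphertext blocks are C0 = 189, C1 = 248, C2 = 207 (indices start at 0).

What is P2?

P2 = 231

CBC decryption: P_i = D(K, C_i) ⊕ C_{i−1}, with C_{−1} = IV.
P2: D(K, 207) = 31; 31 ⊕ 248 = 231.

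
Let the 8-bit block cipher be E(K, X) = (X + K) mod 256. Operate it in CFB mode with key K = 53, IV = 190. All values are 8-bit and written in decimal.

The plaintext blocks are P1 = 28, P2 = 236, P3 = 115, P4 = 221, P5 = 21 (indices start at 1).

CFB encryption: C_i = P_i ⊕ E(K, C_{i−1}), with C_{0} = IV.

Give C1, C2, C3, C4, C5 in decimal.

C1: E(K, 190) = 243; 28 ⊕ 243 = 239.
C2: E(K, 239) = 36; 236 ⊕ 36 = 200.
C3: E(K, 200) = 253; 115 ⊕ 253 = 142.
C4: E(K, 142) = 195; 221 ⊕ 195 = 30.
C5: E(K, 30) = 83; 21 ⊕ 83 = 70.

C1 = 239, C2 = 200, C3 = 142, C4 = 30, C5 = 70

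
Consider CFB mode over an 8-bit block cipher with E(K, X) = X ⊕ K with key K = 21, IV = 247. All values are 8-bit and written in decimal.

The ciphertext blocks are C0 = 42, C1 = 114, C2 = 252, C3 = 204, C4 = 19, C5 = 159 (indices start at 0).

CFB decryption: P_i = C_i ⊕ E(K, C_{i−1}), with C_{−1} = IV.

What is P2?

P2 = 155

P2: E(K, 114) = 103; 252 ⊕ 103 = 155.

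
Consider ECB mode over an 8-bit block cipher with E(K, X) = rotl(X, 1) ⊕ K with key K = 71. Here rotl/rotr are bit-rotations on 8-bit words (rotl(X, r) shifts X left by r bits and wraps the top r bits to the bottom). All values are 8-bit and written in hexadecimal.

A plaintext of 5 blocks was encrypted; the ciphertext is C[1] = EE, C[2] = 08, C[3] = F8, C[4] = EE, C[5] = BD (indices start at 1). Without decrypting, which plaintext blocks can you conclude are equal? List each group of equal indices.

ECB encrypts each block independently with the same key, so equal ciphertext blocks imply equal plaintext blocks.
C[1] = C[4] = EE, so P[1] = P[4].

P[1] = P[4]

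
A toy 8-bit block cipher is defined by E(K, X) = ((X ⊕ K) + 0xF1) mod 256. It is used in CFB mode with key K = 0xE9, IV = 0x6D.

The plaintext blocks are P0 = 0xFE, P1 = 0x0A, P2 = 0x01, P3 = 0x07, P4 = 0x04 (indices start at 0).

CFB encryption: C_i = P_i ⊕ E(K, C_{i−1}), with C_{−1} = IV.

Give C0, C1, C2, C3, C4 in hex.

C0: E(K, 0x6D) = 0x75; 0xFE ⊕ 0x75 = 0x8B.
C1: E(K, 0x8B) = 0x53; 0x0A ⊕ 0x53 = 0x59.
C2: E(K, 0x59) = 0xA1; 0x01 ⊕ 0xA1 = 0xA0.
C3: E(K, 0xA0) = 0x3A; 0x07 ⊕ 0x3A = 0x3D.
C4: E(K, 0x3D) = 0xC5; 0x04 ⊕ 0xC5 = 0xC1.

C0 = 0x8B, C1 = 0x59, C2 = 0xA0, C3 = 0x3D, C4 = 0xC1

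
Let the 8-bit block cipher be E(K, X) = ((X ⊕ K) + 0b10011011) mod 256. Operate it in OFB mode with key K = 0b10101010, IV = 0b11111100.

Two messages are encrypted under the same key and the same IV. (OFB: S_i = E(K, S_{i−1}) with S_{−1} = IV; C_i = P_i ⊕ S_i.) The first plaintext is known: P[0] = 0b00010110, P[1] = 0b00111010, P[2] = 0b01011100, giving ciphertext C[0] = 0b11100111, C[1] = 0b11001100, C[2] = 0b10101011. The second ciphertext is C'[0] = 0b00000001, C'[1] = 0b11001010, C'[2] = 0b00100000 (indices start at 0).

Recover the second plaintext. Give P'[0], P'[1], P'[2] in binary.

P'[0] = 0b11110000, P'[1] = 0b00111100, P'[2] = 0b11010111

In OFB with a reused IV, both messages share the same keystream S_i, so C_i ⊕ C'_i = P_i ⊕ P'_i and thus P'_i = P_i ⊕ C_i ⊕ C'_i.
P'[0]: 0b00010110 ⊕ 0b11100111 ⊕ 0b00000001 = 0b11110000.
P'[1]: 0b00111010 ⊕ 0b11001100 ⊕ 0b11001010 = 0b00111100.
P'[2]: 0b01011100 ⊕ 0b10101011 ⊕ 0b00100000 = 0b11010111.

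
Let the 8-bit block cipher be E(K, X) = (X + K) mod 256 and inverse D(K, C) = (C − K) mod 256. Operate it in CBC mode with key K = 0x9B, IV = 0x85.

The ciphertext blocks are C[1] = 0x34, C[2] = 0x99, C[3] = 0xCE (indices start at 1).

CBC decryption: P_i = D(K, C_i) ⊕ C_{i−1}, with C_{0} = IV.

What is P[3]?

P[3]: D(K, 0xCE) = 0x33; 0x33 ⊕ 0x99 = 0xAA.

P[3] = 0xAA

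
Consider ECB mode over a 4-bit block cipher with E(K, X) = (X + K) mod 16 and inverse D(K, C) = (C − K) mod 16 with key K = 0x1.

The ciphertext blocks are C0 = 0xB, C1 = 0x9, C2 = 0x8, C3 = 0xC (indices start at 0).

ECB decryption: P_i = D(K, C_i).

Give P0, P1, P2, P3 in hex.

P0: D(K, 0xB) = 0xA.
P1: D(K, 0x9) = 0x8.
P2: D(K, 0x8) = 0x7.
P3: D(K, 0xC) = 0xB.

P0 = 0xA, P1 = 0x8, P2 = 0x7, P3 = 0xB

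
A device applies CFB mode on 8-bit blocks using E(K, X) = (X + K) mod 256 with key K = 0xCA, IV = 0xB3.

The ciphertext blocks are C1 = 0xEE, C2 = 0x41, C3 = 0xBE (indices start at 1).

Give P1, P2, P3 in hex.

CFB decryption: P_i = C_i ⊕ E(K, C_{i−1}), with C_{0} = IV.
P1: E(K, 0xB3) = 0x7D; 0xEE ⊕ 0x7D = 0x93.
P2: E(K, 0xEE) = 0xB8; 0x41 ⊕ 0xB8 = 0xF9.
P3: E(K, 0x41) = 0x0B; 0xBE ⊕ 0x0B = 0xB5.

P1 = 0x93, P2 = 0xF9, P3 = 0xB5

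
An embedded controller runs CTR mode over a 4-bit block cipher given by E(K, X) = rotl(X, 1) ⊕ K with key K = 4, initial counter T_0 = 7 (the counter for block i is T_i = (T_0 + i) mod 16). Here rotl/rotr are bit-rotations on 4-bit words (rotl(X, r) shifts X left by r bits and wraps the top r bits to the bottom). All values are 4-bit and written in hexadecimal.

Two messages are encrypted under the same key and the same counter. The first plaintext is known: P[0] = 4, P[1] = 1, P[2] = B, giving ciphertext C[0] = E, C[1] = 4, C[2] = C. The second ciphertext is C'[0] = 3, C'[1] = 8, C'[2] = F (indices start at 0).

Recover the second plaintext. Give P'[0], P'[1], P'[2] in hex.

In CTR with a reused counter, both messages share the same keystream S_i, so C_i ⊕ C'_i = P_i ⊕ P'_i and thus P'_i = P_i ⊕ C_i ⊕ C'_i.
P'[0]: 4 ⊕ E ⊕ 3 = 9.
P'[1]: 1 ⊕ 4 ⊕ 8 = D.
P'[2]: B ⊕ C ⊕ F = 8.

P'[0] = 9, P'[1] = D, P'[2] = 8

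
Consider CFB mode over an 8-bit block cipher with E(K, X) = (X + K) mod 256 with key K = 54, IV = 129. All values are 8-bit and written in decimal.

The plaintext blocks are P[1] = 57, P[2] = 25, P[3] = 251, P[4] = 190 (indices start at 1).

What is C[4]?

CFB encryption: C_i = P_i ⊕ E(K, C_{i−1}), with C_{0} = IV.
C[1]: E(K, 129) = 183; 57 ⊕ 183 = 142.
C[2]: E(K, 142) = 196; 25 ⊕ 196 = 221.
C[3]: E(K, 221) = 19; 251 ⊕ 19 = 232.
C[4]: E(K, 232) = 30; 190 ⊕ 30 = 160.

C[4] = 160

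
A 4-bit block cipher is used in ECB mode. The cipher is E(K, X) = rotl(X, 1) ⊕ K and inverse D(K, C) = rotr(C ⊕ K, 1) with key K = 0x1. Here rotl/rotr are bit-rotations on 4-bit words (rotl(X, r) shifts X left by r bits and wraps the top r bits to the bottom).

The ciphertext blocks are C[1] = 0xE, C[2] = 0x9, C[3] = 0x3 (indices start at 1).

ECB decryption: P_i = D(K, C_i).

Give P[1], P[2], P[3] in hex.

P[1] = 0xF, P[2] = 0x4, P[3] = 0x1

P[1]: D(K, 0xE) = 0xF.
P[2]: D(K, 0x9) = 0x4.
P[3]: D(K, 0x3) = 0x1.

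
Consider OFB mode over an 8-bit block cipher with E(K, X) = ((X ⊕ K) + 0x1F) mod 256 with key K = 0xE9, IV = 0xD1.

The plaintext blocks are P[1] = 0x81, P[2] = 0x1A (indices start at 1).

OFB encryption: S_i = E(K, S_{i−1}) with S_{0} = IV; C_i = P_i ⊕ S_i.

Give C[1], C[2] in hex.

C[1]: S = E(K, 0xD1) = 0x57; 0x81 ⊕ 0x57 = 0xD6.
C[2]: S = E(K, 0x57) = 0xDD; 0x1A ⊕ 0xDD = 0xC7.

C[1] = 0xD6, C[2] = 0xC7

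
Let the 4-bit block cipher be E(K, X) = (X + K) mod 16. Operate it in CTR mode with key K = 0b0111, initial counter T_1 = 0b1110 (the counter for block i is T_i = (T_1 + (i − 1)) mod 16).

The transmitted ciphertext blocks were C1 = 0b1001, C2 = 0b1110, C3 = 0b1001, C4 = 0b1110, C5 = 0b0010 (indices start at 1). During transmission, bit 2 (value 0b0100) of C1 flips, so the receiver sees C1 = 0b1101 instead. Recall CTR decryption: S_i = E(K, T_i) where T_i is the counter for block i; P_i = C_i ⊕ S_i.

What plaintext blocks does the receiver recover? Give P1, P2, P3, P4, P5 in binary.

P1 = 0b1000, P2 = 0b1000, P3 = 0b1110, P4 = 0b0110, P5 = 0b1011

Only C1 changed, to 0b1101. In CTR, a change in C_i flips the same bit in P_i only; the keystream is unaffected. Decrypting the received ciphertext:
P1: T = 0b1110, S = E(K, T) = 0b0101; 0b1101 ⊕ 0b0101 = 0b1000.
P2: T = 0b1111, S = E(K, T) = 0b0110; 0b1110 ⊕ 0b0110 = 0b1000.
P3: T = 0b0000, S = E(K, T) = 0b0111; 0b1001 ⊕ 0b0111 = 0b1110.
P4: T = 0b0001, S = E(K, T) = 0b1000; 0b1110 ⊕ 0b1000 = 0b0110.
P5: T = 0b0010, S = E(K, T) = 0b1001; 0b0010 ⊕ 0b1001 = 0b1011.
Blocks that differ from the original plaintext: P1.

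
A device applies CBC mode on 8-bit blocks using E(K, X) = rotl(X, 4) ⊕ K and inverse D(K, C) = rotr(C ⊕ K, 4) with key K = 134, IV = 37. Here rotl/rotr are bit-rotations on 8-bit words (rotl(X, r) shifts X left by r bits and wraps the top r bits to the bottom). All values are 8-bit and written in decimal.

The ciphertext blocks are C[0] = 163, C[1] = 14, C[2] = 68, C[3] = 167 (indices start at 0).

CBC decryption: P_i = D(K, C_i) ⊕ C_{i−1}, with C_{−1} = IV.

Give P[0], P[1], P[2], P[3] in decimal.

P[0]: D(K, 163) = 82; 82 ⊕ 37 = 119.
P[1]: D(K, 14) = 136; 136 ⊕ 163 = 43.
P[2]: D(K, 68) = 44; 44 ⊕ 14 = 34.
P[3]: D(K, 167) = 18; 18 ⊕ 68 = 86.

P[0] = 119, P[1] = 43, P[2] = 34, P[3] = 86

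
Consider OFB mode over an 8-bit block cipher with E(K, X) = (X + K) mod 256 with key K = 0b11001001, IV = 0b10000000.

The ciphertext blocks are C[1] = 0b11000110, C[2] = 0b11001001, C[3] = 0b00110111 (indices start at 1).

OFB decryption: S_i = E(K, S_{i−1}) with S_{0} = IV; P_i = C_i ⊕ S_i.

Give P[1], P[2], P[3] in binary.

P[1]: S = E(K, 0b10000000) = 0b01001001; 0b11000110 ⊕ 0b01001001 = 0b10001111.
P[2]: S = E(K, 0b01001001) = 0b00010010; 0b11001001 ⊕ 0b00010010 = 0b11011011.
P[3]: S = E(K, 0b00010010) = 0b11011011; 0b00110111 ⊕ 0b11011011 = 0b11101100.

P[1] = 0b10001111, P[2] = 0b11011011, P[3] = 0b11101100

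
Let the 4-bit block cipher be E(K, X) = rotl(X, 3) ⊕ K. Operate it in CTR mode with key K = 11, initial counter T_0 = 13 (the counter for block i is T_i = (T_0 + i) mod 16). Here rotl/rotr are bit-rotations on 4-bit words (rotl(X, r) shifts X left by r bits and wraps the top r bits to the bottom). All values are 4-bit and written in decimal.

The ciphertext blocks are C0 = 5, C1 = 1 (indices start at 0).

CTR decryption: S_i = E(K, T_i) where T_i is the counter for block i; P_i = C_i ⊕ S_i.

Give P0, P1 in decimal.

P0 = 0, P1 = 13

P0: T = 13, S = E(K, T) = 5; 5 ⊕ 5 = 0.
P1: T = 14, S = E(K, T) = 12; 1 ⊕ 12 = 13.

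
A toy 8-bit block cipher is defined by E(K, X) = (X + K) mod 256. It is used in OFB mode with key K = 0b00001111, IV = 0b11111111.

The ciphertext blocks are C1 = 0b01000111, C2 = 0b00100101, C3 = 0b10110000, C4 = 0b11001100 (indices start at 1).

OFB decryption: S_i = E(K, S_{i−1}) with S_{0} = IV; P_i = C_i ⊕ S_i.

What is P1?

P1 = 0b01001001

P1: S = E(K, 0b11111111) = 0b00001110; 0b01000111 ⊕ 0b00001110 = 0b01001001.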